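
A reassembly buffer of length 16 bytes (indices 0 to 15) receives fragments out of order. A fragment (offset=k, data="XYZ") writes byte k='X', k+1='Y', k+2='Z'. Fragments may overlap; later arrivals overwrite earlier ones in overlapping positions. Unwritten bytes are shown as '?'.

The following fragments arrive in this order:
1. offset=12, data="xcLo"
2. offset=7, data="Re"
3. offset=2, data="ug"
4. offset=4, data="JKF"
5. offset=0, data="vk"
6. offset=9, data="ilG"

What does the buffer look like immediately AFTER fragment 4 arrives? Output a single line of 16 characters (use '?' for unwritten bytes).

Answer: ??ugJKFRe???xcLo

Derivation:
Fragment 1: offset=12 data="xcLo" -> buffer=????????????xcLo
Fragment 2: offset=7 data="Re" -> buffer=???????Re???xcLo
Fragment 3: offset=2 data="ug" -> buffer=??ug???Re???xcLo
Fragment 4: offset=4 data="JKF" -> buffer=??ugJKFRe???xcLo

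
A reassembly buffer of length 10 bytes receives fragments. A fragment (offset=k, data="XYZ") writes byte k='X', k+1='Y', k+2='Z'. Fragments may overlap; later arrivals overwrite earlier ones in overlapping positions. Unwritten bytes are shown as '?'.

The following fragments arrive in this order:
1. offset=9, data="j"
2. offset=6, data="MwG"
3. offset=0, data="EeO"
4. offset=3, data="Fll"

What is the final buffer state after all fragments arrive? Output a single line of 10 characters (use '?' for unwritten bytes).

Answer: EeOFllMwGj

Derivation:
Fragment 1: offset=9 data="j" -> buffer=?????????j
Fragment 2: offset=6 data="MwG" -> buffer=??????MwGj
Fragment 3: offset=0 data="EeO" -> buffer=EeO???MwGj
Fragment 4: offset=3 data="Fll" -> buffer=EeOFllMwGj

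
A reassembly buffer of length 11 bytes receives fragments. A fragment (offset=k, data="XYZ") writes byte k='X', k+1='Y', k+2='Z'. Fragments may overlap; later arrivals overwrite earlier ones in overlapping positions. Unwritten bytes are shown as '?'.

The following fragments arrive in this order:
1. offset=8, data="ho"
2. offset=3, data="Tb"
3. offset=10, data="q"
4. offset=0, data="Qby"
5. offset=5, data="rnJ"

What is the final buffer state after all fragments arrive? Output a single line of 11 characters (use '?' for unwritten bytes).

Answer: QbyTbrnJhoq

Derivation:
Fragment 1: offset=8 data="ho" -> buffer=????????ho?
Fragment 2: offset=3 data="Tb" -> buffer=???Tb???ho?
Fragment 3: offset=10 data="q" -> buffer=???Tb???hoq
Fragment 4: offset=0 data="Qby" -> buffer=QbyTb???hoq
Fragment 5: offset=5 data="rnJ" -> buffer=QbyTbrnJhoq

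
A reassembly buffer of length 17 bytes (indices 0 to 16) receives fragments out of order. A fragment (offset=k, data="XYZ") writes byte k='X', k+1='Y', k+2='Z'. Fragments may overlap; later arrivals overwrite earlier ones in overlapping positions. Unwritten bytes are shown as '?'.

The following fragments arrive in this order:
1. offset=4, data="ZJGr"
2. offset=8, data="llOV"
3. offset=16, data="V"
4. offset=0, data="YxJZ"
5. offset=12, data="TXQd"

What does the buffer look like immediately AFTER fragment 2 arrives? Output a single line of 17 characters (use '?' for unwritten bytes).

Fragment 1: offset=4 data="ZJGr" -> buffer=????ZJGr?????????
Fragment 2: offset=8 data="llOV" -> buffer=????ZJGrllOV?????

Answer: ????ZJGrllOV?????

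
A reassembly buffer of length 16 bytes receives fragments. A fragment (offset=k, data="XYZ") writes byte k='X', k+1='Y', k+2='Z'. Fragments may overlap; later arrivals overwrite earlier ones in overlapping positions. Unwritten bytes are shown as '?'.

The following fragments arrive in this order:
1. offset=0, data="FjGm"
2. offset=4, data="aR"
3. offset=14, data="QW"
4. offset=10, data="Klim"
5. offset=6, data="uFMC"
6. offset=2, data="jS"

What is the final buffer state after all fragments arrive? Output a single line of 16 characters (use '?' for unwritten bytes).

Fragment 1: offset=0 data="FjGm" -> buffer=FjGm????????????
Fragment 2: offset=4 data="aR" -> buffer=FjGmaR??????????
Fragment 3: offset=14 data="QW" -> buffer=FjGmaR????????QW
Fragment 4: offset=10 data="Klim" -> buffer=FjGmaR????KlimQW
Fragment 5: offset=6 data="uFMC" -> buffer=FjGmaRuFMCKlimQW
Fragment 6: offset=2 data="jS" -> buffer=FjjSaRuFMCKlimQW

Answer: FjjSaRuFMCKlimQW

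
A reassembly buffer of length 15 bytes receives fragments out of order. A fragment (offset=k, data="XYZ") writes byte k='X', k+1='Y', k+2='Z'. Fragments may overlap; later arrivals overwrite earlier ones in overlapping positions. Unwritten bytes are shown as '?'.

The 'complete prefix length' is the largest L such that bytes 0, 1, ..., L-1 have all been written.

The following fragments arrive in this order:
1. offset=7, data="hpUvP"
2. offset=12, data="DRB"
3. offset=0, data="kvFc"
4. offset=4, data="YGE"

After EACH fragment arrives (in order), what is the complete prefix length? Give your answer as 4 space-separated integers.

Fragment 1: offset=7 data="hpUvP" -> buffer=???????hpUvP??? -> prefix_len=0
Fragment 2: offset=12 data="DRB" -> buffer=???????hpUvPDRB -> prefix_len=0
Fragment 3: offset=0 data="kvFc" -> buffer=kvFc???hpUvPDRB -> prefix_len=4
Fragment 4: offset=4 data="YGE" -> buffer=kvFcYGEhpUvPDRB -> prefix_len=15

Answer: 0 0 4 15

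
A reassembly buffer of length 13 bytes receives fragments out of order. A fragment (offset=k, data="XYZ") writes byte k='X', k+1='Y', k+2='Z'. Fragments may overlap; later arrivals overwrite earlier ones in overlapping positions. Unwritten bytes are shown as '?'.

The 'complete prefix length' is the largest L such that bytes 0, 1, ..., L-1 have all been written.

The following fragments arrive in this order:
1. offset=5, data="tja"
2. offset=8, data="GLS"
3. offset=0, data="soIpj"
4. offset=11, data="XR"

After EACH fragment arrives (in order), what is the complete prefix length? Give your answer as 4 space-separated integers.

Fragment 1: offset=5 data="tja" -> buffer=?????tja????? -> prefix_len=0
Fragment 2: offset=8 data="GLS" -> buffer=?????tjaGLS?? -> prefix_len=0
Fragment 3: offset=0 data="soIpj" -> buffer=soIpjtjaGLS?? -> prefix_len=11
Fragment 4: offset=11 data="XR" -> buffer=soIpjtjaGLSXR -> prefix_len=13

Answer: 0 0 11 13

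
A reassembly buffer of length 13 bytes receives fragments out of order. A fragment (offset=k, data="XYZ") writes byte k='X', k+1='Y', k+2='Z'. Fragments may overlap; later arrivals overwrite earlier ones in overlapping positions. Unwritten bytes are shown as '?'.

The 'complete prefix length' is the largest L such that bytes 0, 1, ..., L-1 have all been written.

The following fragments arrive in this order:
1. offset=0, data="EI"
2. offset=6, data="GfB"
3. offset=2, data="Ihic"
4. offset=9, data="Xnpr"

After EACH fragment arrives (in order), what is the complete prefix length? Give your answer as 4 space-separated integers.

Answer: 2 2 9 13

Derivation:
Fragment 1: offset=0 data="EI" -> buffer=EI??????????? -> prefix_len=2
Fragment 2: offset=6 data="GfB" -> buffer=EI????GfB???? -> prefix_len=2
Fragment 3: offset=2 data="Ihic" -> buffer=EIIhicGfB???? -> prefix_len=9
Fragment 4: offset=9 data="Xnpr" -> buffer=EIIhicGfBXnpr -> prefix_len=13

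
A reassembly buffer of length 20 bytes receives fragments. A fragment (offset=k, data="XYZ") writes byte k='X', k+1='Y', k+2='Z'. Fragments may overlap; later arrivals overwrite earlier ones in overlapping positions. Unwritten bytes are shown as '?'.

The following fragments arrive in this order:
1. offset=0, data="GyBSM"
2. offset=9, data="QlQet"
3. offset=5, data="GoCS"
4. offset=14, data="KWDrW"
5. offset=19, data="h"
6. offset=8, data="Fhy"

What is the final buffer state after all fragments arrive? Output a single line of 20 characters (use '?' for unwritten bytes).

Fragment 1: offset=0 data="GyBSM" -> buffer=GyBSM???????????????
Fragment 2: offset=9 data="QlQet" -> buffer=GyBSM????QlQet??????
Fragment 3: offset=5 data="GoCS" -> buffer=GyBSMGoCSQlQet??????
Fragment 4: offset=14 data="KWDrW" -> buffer=GyBSMGoCSQlQetKWDrW?
Fragment 5: offset=19 data="h" -> buffer=GyBSMGoCSQlQetKWDrWh
Fragment 6: offset=8 data="Fhy" -> buffer=GyBSMGoCFhyQetKWDrWh

Answer: GyBSMGoCFhyQetKWDrWh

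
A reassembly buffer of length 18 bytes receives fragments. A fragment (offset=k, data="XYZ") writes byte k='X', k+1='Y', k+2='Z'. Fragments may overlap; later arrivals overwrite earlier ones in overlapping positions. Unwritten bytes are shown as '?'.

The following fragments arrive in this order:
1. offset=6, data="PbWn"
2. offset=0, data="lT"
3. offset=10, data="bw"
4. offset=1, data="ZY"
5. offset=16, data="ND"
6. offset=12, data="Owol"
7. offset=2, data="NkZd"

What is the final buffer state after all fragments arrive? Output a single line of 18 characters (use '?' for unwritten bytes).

Answer: lZNkZdPbWnbwOwolND

Derivation:
Fragment 1: offset=6 data="PbWn" -> buffer=??????PbWn????????
Fragment 2: offset=0 data="lT" -> buffer=lT????PbWn????????
Fragment 3: offset=10 data="bw" -> buffer=lT????PbWnbw??????
Fragment 4: offset=1 data="ZY" -> buffer=lZY???PbWnbw??????
Fragment 5: offset=16 data="ND" -> buffer=lZY???PbWnbw????ND
Fragment 6: offset=12 data="Owol" -> buffer=lZY???PbWnbwOwolND
Fragment 7: offset=2 data="NkZd" -> buffer=lZNkZdPbWnbwOwolND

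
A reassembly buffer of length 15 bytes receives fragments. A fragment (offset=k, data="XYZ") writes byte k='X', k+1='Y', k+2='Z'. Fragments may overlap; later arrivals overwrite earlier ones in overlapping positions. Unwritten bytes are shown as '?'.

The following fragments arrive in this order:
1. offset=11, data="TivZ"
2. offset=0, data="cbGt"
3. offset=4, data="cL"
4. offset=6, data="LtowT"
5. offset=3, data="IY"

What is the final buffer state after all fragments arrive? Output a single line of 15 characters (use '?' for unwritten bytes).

Answer: cbGIYLLtowTTivZ

Derivation:
Fragment 1: offset=11 data="TivZ" -> buffer=???????????TivZ
Fragment 2: offset=0 data="cbGt" -> buffer=cbGt???????TivZ
Fragment 3: offset=4 data="cL" -> buffer=cbGtcL?????TivZ
Fragment 4: offset=6 data="LtowT" -> buffer=cbGtcLLtowTTivZ
Fragment 5: offset=3 data="IY" -> buffer=cbGIYLLtowTTivZ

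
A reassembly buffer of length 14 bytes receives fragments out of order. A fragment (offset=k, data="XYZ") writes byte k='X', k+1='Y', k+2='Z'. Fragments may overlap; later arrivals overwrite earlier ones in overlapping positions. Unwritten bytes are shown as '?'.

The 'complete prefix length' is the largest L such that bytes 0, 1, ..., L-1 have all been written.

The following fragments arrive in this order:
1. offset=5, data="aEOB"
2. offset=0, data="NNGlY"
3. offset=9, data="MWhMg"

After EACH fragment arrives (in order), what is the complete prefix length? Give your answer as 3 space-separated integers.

Fragment 1: offset=5 data="aEOB" -> buffer=?????aEOB????? -> prefix_len=0
Fragment 2: offset=0 data="NNGlY" -> buffer=NNGlYaEOB????? -> prefix_len=9
Fragment 3: offset=9 data="MWhMg" -> buffer=NNGlYaEOBMWhMg -> prefix_len=14

Answer: 0 9 14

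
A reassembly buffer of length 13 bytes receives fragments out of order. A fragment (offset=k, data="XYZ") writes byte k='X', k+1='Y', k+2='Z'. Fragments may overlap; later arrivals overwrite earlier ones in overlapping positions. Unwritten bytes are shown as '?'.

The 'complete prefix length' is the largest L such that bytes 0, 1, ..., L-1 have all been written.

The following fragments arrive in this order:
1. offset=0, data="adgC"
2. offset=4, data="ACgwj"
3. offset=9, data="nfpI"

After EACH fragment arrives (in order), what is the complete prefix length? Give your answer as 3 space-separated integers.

Answer: 4 9 13

Derivation:
Fragment 1: offset=0 data="adgC" -> buffer=adgC????????? -> prefix_len=4
Fragment 2: offset=4 data="ACgwj" -> buffer=adgCACgwj???? -> prefix_len=9
Fragment 3: offset=9 data="nfpI" -> buffer=adgCACgwjnfpI -> prefix_len=13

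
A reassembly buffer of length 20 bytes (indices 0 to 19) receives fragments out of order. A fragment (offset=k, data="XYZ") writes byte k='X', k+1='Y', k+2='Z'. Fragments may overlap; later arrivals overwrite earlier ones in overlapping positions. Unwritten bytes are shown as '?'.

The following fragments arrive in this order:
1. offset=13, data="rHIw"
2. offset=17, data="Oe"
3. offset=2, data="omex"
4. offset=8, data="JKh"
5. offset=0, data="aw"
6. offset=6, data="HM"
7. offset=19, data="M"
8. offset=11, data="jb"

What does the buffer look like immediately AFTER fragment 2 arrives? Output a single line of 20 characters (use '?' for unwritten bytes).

Answer: ?????????????rHIwOe?

Derivation:
Fragment 1: offset=13 data="rHIw" -> buffer=?????????????rHIw???
Fragment 2: offset=17 data="Oe" -> buffer=?????????????rHIwOe?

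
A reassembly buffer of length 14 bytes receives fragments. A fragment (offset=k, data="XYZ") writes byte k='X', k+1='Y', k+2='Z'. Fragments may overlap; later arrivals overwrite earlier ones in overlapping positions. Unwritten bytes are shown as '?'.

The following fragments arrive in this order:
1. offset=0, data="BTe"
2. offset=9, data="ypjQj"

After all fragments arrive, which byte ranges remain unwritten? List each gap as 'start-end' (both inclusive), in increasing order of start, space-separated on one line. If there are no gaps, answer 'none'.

Fragment 1: offset=0 len=3
Fragment 2: offset=9 len=5
Gaps: 3-8

Answer: 3-8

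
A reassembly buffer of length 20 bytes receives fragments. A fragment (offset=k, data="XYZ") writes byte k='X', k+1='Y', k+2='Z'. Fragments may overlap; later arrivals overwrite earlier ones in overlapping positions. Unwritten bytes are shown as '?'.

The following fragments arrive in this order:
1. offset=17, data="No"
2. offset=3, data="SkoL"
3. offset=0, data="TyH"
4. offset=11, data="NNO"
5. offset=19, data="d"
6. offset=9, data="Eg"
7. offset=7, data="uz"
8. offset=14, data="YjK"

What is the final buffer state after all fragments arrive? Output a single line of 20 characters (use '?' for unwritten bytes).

Answer: TyHSkoLuzEgNNOYjKNod

Derivation:
Fragment 1: offset=17 data="No" -> buffer=?????????????????No?
Fragment 2: offset=3 data="SkoL" -> buffer=???SkoL??????????No?
Fragment 3: offset=0 data="TyH" -> buffer=TyHSkoL??????????No?
Fragment 4: offset=11 data="NNO" -> buffer=TyHSkoL????NNO???No?
Fragment 5: offset=19 data="d" -> buffer=TyHSkoL????NNO???Nod
Fragment 6: offset=9 data="Eg" -> buffer=TyHSkoL??EgNNO???Nod
Fragment 7: offset=7 data="uz" -> buffer=TyHSkoLuzEgNNO???Nod
Fragment 8: offset=14 data="YjK" -> buffer=TyHSkoLuzEgNNOYjKNod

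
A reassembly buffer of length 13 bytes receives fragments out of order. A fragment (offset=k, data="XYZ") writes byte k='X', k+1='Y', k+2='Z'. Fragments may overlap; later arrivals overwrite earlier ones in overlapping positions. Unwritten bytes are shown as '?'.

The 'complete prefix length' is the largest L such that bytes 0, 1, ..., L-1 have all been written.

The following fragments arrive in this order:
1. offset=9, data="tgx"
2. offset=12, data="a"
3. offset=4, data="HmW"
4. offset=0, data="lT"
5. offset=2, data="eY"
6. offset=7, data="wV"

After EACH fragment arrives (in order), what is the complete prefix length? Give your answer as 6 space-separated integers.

Answer: 0 0 0 2 7 13

Derivation:
Fragment 1: offset=9 data="tgx" -> buffer=?????????tgx? -> prefix_len=0
Fragment 2: offset=12 data="a" -> buffer=?????????tgxa -> prefix_len=0
Fragment 3: offset=4 data="HmW" -> buffer=????HmW??tgxa -> prefix_len=0
Fragment 4: offset=0 data="lT" -> buffer=lT??HmW??tgxa -> prefix_len=2
Fragment 5: offset=2 data="eY" -> buffer=lTeYHmW??tgxa -> prefix_len=7
Fragment 6: offset=7 data="wV" -> buffer=lTeYHmWwVtgxa -> prefix_len=13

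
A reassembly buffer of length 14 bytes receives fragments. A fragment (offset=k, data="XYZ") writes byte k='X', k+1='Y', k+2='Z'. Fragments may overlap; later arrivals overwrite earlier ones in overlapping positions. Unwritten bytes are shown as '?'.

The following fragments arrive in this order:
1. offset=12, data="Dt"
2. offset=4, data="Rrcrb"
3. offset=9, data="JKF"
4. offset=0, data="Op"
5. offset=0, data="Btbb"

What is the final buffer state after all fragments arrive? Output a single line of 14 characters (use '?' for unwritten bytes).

Fragment 1: offset=12 data="Dt" -> buffer=????????????Dt
Fragment 2: offset=4 data="Rrcrb" -> buffer=????Rrcrb???Dt
Fragment 3: offset=9 data="JKF" -> buffer=????RrcrbJKFDt
Fragment 4: offset=0 data="Op" -> buffer=Op??RrcrbJKFDt
Fragment 5: offset=0 data="Btbb" -> buffer=BtbbRrcrbJKFDt

Answer: BtbbRrcrbJKFDt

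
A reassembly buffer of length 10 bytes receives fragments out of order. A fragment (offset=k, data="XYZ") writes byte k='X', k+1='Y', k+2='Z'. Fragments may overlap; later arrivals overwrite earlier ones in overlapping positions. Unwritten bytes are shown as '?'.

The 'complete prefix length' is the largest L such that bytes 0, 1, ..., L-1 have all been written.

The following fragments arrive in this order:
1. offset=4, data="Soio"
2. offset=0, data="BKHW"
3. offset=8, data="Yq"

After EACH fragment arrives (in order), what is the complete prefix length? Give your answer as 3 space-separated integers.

Fragment 1: offset=4 data="Soio" -> buffer=????Soio?? -> prefix_len=0
Fragment 2: offset=0 data="BKHW" -> buffer=BKHWSoio?? -> prefix_len=8
Fragment 3: offset=8 data="Yq" -> buffer=BKHWSoioYq -> prefix_len=10

Answer: 0 8 10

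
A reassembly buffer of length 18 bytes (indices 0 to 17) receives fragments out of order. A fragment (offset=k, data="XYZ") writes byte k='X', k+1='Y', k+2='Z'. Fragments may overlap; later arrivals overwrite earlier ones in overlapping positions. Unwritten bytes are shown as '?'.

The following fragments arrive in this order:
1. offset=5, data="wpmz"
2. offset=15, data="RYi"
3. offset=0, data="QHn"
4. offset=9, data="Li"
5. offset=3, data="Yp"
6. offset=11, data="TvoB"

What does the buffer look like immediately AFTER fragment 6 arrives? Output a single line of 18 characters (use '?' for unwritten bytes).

Fragment 1: offset=5 data="wpmz" -> buffer=?????wpmz?????????
Fragment 2: offset=15 data="RYi" -> buffer=?????wpmz??????RYi
Fragment 3: offset=0 data="QHn" -> buffer=QHn??wpmz??????RYi
Fragment 4: offset=9 data="Li" -> buffer=QHn??wpmzLi????RYi
Fragment 5: offset=3 data="Yp" -> buffer=QHnYpwpmzLi????RYi
Fragment 6: offset=11 data="TvoB" -> buffer=QHnYpwpmzLiTvoBRYi

Answer: QHnYpwpmzLiTvoBRYi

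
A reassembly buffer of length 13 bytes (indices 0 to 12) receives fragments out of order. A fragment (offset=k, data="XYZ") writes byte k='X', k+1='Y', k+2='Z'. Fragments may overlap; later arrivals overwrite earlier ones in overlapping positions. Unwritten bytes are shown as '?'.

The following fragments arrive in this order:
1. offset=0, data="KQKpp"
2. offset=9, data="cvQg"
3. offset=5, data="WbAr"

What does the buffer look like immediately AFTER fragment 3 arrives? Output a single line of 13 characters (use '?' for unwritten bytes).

Answer: KQKppWbArcvQg

Derivation:
Fragment 1: offset=0 data="KQKpp" -> buffer=KQKpp????????
Fragment 2: offset=9 data="cvQg" -> buffer=KQKpp????cvQg
Fragment 3: offset=5 data="WbAr" -> buffer=KQKppWbArcvQg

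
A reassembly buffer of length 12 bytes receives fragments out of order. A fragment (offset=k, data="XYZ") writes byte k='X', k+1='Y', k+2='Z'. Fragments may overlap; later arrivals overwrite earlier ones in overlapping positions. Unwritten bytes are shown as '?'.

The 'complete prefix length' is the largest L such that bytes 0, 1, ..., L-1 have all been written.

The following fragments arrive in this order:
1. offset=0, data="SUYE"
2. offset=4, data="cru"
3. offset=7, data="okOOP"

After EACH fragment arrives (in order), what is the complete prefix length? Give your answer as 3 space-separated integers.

Answer: 4 7 12

Derivation:
Fragment 1: offset=0 data="SUYE" -> buffer=SUYE???????? -> prefix_len=4
Fragment 2: offset=4 data="cru" -> buffer=SUYEcru????? -> prefix_len=7
Fragment 3: offset=7 data="okOOP" -> buffer=SUYEcruokOOP -> prefix_len=12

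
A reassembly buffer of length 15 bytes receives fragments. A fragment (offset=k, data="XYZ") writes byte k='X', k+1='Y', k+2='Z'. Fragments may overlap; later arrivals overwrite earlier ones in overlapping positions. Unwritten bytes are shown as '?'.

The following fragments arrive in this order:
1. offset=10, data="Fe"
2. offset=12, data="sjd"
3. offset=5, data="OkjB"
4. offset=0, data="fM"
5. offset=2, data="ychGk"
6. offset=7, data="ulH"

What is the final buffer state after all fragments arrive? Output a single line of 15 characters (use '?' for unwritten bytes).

Fragment 1: offset=10 data="Fe" -> buffer=??????????Fe???
Fragment 2: offset=12 data="sjd" -> buffer=??????????Fesjd
Fragment 3: offset=5 data="OkjB" -> buffer=?????OkjB?Fesjd
Fragment 4: offset=0 data="fM" -> buffer=fM???OkjB?Fesjd
Fragment 5: offset=2 data="ychGk" -> buffer=fMychGkjB?Fesjd
Fragment 6: offset=7 data="ulH" -> buffer=fMychGkulHFesjd

Answer: fMychGkulHFesjd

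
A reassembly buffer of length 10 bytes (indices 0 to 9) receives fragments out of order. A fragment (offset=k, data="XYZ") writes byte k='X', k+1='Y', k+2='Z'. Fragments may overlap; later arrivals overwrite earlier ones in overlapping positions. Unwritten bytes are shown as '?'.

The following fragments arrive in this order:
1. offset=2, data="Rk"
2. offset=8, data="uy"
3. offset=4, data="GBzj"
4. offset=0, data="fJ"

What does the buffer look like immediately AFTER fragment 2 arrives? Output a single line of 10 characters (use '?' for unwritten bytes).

Answer: ??Rk????uy

Derivation:
Fragment 1: offset=2 data="Rk" -> buffer=??Rk??????
Fragment 2: offset=8 data="uy" -> buffer=??Rk????uy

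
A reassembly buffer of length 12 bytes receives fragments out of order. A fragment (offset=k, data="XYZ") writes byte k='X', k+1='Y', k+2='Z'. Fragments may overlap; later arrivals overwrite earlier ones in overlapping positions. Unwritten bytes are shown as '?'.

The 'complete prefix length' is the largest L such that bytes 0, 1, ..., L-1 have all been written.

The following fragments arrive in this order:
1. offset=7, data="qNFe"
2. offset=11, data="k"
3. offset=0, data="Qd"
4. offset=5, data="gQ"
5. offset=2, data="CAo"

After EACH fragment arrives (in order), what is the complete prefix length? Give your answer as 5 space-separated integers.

Fragment 1: offset=7 data="qNFe" -> buffer=???????qNFe? -> prefix_len=0
Fragment 2: offset=11 data="k" -> buffer=???????qNFek -> prefix_len=0
Fragment 3: offset=0 data="Qd" -> buffer=Qd?????qNFek -> prefix_len=2
Fragment 4: offset=5 data="gQ" -> buffer=Qd???gQqNFek -> prefix_len=2
Fragment 5: offset=2 data="CAo" -> buffer=QdCAogQqNFek -> prefix_len=12

Answer: 0 0 2 2 12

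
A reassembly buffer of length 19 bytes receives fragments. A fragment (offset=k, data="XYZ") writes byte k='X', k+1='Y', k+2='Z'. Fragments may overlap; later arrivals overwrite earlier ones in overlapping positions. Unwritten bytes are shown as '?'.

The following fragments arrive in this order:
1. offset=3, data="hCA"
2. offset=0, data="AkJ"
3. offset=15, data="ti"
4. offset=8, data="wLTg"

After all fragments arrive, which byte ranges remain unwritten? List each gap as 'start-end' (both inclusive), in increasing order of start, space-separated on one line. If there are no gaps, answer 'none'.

Fragment 1: offset=3 len=3
Fragment 2: offset=0 len=3
Fragment 3: offset=15 len=2
Fragment 4: offset=8 len=4
Gaps: 6-7 12-14 17-18

Answer: 6-7 12-14 17-18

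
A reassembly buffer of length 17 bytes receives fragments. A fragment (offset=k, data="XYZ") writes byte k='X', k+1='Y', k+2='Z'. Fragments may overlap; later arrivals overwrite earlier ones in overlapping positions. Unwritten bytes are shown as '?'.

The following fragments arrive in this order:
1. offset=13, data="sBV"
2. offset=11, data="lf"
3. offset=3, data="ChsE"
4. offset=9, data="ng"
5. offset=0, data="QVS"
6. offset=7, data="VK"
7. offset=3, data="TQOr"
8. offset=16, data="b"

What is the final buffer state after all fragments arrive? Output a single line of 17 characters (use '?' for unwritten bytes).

Fragment 1: offset=13 data="sBV" -> buffer=?????????????sBV?
Fragment 2: offset=11 data="lf" -> buffer=???????????lfsBV?
Fragment 3: offset=3 data="ChsE" -> buffer=???ChsE????lfsBV?
Fragment 4: offset=9 data="ng" -> buffer=???ChsE??nglfsBV?
Fragment 5: offset=0 data="QVS" -> buffer=QVSChsE??nglfsBV?
Fragment 6: offset=7 data="VK" -> buffer=QVSChsEVKnglfsBV?
Fragment 7: offset=3 data="TQOr" -> buffer=QVSTQOrVKnglfsBV?
Fragment 8: offset=16 data="b" -> buffer=QVSTQOrVKnglfsBVb

Answer: QVSTQOrVKnglfsBVb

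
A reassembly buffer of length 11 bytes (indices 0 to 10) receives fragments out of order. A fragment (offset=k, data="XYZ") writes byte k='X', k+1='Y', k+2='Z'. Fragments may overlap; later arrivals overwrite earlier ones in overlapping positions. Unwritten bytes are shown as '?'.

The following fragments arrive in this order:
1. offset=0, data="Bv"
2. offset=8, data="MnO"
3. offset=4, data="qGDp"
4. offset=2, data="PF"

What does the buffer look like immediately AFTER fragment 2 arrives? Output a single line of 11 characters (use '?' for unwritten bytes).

Answer: Bv??????MnO

Derivation:
Fragment 1: offset=0 data="Bv" -> buffer=Bv?????????
Fragment 2: offset=8 data="MnO" -> buffer=Bv??????MnO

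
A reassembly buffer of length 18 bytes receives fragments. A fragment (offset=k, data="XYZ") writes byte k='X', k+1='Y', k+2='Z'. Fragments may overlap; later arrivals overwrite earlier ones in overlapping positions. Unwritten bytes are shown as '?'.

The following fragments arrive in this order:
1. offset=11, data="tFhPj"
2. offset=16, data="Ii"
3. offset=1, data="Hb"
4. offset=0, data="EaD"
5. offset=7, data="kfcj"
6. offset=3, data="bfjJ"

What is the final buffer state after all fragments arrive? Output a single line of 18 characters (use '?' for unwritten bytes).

Fragment 1: offset=11 data="tFhPj" -> buffer=???????????tFhPj??
Fragment 2: offset=16 data="Ii" -> buffer=???????????tFhPjIi
Fragment 3: offset=1 data="Hb" -> buffer=?Hb????????tFhPjIi
Fragment 4: offset=0 data="EaD" -> buffer=EaD????????tFhPjIi
Fragment 5: offset=7 data="kfcj" -> buffer=EaD????kfcjtFhPjIi
Fragment 6: offset=3 data="bfjJ" -> buffer=EaDbfjJkfcjtFhPjIi

Answer: EaDbfjJkfcjtFhPjIi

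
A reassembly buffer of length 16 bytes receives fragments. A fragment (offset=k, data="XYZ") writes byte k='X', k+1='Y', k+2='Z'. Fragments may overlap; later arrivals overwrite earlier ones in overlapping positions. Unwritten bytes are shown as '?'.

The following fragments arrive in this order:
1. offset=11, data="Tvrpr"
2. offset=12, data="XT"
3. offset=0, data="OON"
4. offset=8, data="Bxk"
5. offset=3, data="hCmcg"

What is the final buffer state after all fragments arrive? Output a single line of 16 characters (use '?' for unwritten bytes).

Answer: OONhCmcgBxkTXTpr

Derivation:
Fragment 1: offset=11 data="Tvrpr" -> buffer=???????????Tvrpr
Fragment 2: offset=12 data="XT" -> buffer=???????????TXTpr
Fragment 3: offset=0 data="OON" -> buffer=OON????????TXTpr
Fragment 4: offset=8 data="Bxk" -> buffer=OON?????BxkTXTpr
Fragment 5: offset=3 data="hCmcg" -> buffer=OONhCmcgBxkTXTpr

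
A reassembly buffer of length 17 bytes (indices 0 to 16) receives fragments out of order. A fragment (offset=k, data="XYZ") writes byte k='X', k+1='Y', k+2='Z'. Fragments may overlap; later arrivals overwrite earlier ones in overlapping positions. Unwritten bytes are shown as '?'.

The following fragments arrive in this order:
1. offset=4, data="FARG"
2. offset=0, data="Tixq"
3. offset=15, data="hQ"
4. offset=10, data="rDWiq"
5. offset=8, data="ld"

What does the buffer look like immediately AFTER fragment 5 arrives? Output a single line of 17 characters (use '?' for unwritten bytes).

Answer: TixqFARGldrDWiqhQ

Derivation:
Fragment 1: offset=4 data="FARG" -> buffer=????FARG?????????
Fragment 2: offset=0 data="Tixq" -> buffer=TixqFARG?????????
Fragment 3: offset=15 data="hQ" -> buffer=TixqFARG???????hQ
Fragment 4: offset=10 data="rDWiq" -> buffer=TixqFARG??rDWiqhQ
Fragment 5: offset=8 data="ld" -> buffer=TixqFARGldrDWiqhQ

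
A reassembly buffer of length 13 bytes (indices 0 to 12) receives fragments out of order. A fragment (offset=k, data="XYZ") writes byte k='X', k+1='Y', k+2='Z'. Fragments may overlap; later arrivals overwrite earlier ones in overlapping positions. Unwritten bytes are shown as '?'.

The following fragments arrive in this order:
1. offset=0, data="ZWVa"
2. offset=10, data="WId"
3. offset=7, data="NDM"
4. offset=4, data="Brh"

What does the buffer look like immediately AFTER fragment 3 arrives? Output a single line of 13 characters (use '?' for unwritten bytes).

Answer: ZWVa???NDMWId

Derivation:
Fragment 1: offset=0 data="ZWVa" -> buffer=ZWVa?????????
Fragment 2: offset=10 data="WId" -> buffer=ZWVa??????WId
Fragment 3: offset=7 data="NDM" -> buffer=ZWVa???NDMWId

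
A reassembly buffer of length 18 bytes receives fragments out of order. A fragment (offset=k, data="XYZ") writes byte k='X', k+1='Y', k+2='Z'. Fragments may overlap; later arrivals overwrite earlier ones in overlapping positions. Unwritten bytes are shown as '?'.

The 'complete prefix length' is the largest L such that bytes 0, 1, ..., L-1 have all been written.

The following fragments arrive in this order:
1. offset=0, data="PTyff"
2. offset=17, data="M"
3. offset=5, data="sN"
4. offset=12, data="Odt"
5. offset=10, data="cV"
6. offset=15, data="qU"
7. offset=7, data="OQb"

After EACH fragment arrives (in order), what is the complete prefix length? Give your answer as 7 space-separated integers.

Fragment 1: offset=0 data="PTyff" -> buffer=PTyff????????????? -> prefix_len=5
Fragment 2: offset=17 data="M" -> buffer=PTyff????????????M -> prefix_len=5
Fragment 3: offset=5 data="sN" -> buffer=PTyffsN??????????M -> prefix_len=7
Fragment 4: offset=12 data="Odt" -> buffer=PTyffsN?????Odt??M -> prefix_len=7
Fragment 5: offset=10 data="cV" -> buffer=PTyffsN???cVOdt??M -> prefix_len=7
Fragment 6: offset=15 data="qU" -> buffer=PTyffsN???cVOdtqUM -> prefix_len=7
Fragment 7: offset=7 data="OQb" -> buffer=PTyffsNOQbcVOdtqUM -> prefix_len=18

Answer: 5 5 7 7 7 7 18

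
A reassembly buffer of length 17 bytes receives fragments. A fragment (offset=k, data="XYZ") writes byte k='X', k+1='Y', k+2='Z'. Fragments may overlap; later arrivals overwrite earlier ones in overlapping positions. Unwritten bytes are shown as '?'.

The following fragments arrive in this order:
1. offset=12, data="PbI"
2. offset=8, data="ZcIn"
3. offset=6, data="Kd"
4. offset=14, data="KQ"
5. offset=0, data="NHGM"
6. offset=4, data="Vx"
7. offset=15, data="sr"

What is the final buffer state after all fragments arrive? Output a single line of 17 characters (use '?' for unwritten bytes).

Fragment 1: offset=12 data="PbI" -> buffer=????????????PbI??
Fragment 2: offset=8 data="ZcIn" -> buffer=????????ZcInPbI??
Fragment 3: offset=6 data="Kd" -> buffer=??????KdZcInPbI??
Fragment 4: offset=14 data="KQ" -> buffer=??????KdZcInPbKQ?
Fragment 5: offset=0 data="NHGM" -> buffer=NHGM??KdZcInPbKQ?
Fragment 6: offset=4 data="Vx" -> buffer=NHGMVxKdZcInPbKQ?
Fragment 7: offset=15 data="sr" -> buffer=NHGMVxKdZcInPbKsr

Answer: NHGMVxKdZcInPbKsr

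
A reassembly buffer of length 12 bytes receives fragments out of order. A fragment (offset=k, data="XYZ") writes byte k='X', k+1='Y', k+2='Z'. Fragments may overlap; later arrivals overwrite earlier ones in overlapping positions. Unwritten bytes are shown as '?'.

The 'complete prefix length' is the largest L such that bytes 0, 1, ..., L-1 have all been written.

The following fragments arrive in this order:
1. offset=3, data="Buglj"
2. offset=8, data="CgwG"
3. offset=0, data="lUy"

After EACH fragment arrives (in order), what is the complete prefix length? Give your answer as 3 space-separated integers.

Fragment 1: offset=3 data="Buglj" -> buffer=???Buglj???? -> prefix_len=0
Fragment 2: offset=8 data="CgwG" -> buffer=???BugljCgwG -> prefix_len=0
Fragment 3: offset=0 data="lUy" -> buffer=lUyBugljCgwG -> prefix_len=12

Answer: 0 0 12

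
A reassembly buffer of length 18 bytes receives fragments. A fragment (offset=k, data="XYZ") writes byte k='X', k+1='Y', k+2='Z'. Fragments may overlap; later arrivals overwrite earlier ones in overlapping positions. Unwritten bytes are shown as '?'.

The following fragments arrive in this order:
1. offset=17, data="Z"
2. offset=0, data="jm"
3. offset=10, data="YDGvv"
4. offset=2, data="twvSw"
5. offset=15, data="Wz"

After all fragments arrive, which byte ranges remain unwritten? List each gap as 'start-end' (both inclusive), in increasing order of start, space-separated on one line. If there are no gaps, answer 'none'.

Answer: 7-9

Derivation:
Fragment 1: offset=17 len=1
Fragment 2: offset=0 len=2
Fragment 3: offset=10 len=5
Fragment 4: offset=2 len=5
Fragment 5: offset=15 len=2
Gaps: 7-9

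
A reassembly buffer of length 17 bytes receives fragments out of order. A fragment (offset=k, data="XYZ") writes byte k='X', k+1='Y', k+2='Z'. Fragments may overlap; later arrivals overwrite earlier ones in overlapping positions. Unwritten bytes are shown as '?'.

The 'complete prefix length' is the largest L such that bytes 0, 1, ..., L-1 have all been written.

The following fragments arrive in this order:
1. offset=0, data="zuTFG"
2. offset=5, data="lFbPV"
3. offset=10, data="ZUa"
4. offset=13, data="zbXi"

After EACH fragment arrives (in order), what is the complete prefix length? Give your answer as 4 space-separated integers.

Fragment 1: offset=0 data="zuTFG" -> buffer=zuTFG???????????? -> prefix_len=5
Fragment 2: offset=5 data="lFbPV" -> buffer=zuTFGlFbPV??????? -> prefix_len=10
Fragment 3: offset=10 data="ZUa" -> buffer=zuTFGlFbPVZUa???? -> prefix_len=13
Fragment 4: offset=13 data="zbXi" -> buffer=zuTFGlFbPVZUazbXi -> prefix_len=17

Answer: 5 10 13 17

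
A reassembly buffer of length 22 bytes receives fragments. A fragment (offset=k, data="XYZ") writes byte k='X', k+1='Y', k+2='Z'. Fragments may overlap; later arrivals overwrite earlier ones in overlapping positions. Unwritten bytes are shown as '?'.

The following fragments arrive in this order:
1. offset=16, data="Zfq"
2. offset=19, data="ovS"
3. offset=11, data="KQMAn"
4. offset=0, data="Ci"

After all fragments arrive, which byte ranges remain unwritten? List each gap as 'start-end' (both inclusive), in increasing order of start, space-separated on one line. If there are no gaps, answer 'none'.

Fragment 1: offset=16 len=3
Fragment 2: offset=19 len=3
Fragment 3: offset=11 len=5
Fragment 4: offset=0 len=2
Gaps: 2-10

Answer: 2-10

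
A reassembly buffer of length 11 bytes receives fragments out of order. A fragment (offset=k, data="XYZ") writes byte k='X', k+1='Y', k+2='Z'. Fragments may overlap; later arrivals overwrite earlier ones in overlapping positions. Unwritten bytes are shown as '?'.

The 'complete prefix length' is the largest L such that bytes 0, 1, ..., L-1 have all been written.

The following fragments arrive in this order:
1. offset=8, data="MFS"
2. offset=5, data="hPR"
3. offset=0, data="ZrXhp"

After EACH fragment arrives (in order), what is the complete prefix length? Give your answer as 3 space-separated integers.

Fragment 1: offset=8 data="MFS" -> buffer=????????MFS -> prefix_len=0
Fragment 2: offset=5 data="hPR" -> buffer=?????hPRMFS -> prefix_len=0
Fragment 3: offset=0 data="ZrXhp" -> buffer=ZrXhphPRMFS -> prefix_len=11

Answer: 0 0 11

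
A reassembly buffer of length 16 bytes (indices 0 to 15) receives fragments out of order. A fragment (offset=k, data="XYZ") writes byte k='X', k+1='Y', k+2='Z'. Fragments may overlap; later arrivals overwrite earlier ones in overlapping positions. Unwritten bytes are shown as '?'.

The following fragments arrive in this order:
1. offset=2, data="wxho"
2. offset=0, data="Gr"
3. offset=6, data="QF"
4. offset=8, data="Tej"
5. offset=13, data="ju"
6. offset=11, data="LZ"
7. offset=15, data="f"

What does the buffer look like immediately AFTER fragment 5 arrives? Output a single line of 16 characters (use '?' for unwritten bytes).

Answer: GrwxhoQFTej??ju?

Derivation:
Fragment 1: offset=2 data="wxho" -> buffer=??wxho??????????
Fragment 2: offset=0 data="Gr" -> buffer=Grwxho??????????
Fragment 3: offset=6 data="QF" -> buffer=GrwxhoQF????????
Fragment 4: offset=8 data="Tej" -> buffer=GrwxhoQFTej?????
Fragment 5: offset=13 data="ju" -> buffer=GrwxhoQFTej??ju?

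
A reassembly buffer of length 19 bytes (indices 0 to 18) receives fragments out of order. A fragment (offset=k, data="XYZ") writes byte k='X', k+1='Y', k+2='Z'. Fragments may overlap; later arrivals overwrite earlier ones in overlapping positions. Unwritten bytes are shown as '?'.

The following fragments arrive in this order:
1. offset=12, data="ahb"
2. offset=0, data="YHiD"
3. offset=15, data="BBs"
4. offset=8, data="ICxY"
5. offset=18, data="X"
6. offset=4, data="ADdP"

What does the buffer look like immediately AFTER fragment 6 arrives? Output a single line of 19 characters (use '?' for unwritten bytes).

Answer: YHiDADdPICxYahbBBsX

Derivation:
Fragment 1: offset=12 data="ahb" -> buffer=????????????ahb????
Fragment 2: offset=0 data="YHiD" -> buffer=YHiD????????ahb????
Fragment 3: offset=15 data="BBs" -> buffer=YHiD????????ahbBBs?
Fragment 4: offset=8 data="ICxY" -> buffer=YHiD????ICxYahbBBs?
Fragment 5: offset=18 data="X" -> buffer=YHiD????ICxYahbBBsX
Fragment 6: offset=4 data="ADdP" -> buffer=YHiDADdPICxYahbBBsX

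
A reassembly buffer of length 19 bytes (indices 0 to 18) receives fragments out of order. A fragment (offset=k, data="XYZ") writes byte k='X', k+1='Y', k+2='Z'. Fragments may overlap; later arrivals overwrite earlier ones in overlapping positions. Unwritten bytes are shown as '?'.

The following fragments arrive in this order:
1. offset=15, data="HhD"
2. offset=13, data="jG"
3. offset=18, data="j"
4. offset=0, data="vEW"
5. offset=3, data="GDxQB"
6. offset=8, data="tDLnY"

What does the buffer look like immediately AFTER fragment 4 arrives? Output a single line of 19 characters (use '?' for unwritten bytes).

Fragment 1: offset=15 data="HhD" -> buffer=???????????????HhD?
Fragment 2: offset=13 data="jG" -> buffer=?????????????jGHhD?
Fragment 3: offset=18 data="j" -> buffer=?????????????jGHhDj
Fragment 4: offset=0 data="vEW" -> buffer=vEW??????????jGHhDj

Answer: vEW??????????jGHhDj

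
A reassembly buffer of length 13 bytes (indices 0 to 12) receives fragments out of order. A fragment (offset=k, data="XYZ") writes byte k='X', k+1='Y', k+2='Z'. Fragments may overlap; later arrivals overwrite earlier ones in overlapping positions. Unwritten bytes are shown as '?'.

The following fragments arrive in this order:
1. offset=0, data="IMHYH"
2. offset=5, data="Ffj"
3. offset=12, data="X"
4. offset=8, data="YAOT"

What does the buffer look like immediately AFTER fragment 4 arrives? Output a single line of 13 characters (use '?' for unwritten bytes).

Fragment 1: offset=0 data="IMHYH" -> buffer=IMHYH????????
Fragment 2: offset=5 data="Ffj" -> buffer=IMHYHFfj?????
Fragment 3: offset=12 data="X" -> buffer=IMHYHFfj????X
Fragment 4: offset=8 data="YAOT" -> buffer=IMHYHFfjYAOTX

Answer: IMHYHFfjYAOTX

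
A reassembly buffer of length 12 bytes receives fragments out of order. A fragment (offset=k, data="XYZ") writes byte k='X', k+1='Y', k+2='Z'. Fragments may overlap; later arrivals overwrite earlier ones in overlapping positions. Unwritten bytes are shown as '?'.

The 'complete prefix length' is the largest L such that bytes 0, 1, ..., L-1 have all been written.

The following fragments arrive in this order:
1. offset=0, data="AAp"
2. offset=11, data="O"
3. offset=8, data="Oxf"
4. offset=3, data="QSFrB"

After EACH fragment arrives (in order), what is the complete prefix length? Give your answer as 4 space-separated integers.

Fragment 1: offset=0 data="AAp" -> buffer=AAp????????? -> prefix_len=3
Fragment 2: offset=11 data="O" -> buffer=AAp????????O -> prefix_len=3
Fragment 3: offset=8 data="Oxf" -> buffer=AAp?????OxfO -> prefix_len=3
Fragment 4: offset=3 data="QSFrB" -> buffer=AApQSFrBOxfO -> prefix_len=12

Answer: 3 3 3 12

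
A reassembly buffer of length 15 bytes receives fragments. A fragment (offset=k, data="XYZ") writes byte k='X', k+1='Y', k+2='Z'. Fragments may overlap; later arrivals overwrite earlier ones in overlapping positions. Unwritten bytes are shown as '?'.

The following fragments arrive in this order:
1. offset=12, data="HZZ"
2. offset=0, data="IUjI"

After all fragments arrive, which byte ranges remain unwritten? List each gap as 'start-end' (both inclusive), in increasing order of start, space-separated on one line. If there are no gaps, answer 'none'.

Answer: 4-11

Derivation:
Fragment 1: offset=12 len=3
Fragment 2: offset=0 len=4
Gaps: 4-11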